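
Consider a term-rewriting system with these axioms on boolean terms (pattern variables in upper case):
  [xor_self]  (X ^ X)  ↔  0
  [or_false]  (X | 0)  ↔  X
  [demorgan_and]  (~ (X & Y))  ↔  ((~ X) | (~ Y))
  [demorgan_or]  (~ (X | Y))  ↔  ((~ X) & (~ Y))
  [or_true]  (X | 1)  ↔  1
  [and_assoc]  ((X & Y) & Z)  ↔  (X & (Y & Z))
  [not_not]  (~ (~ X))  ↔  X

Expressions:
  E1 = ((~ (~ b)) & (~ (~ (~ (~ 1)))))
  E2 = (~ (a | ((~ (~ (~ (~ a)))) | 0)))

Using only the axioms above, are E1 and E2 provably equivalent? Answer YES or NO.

Every axiom is a valid identity, so a rewrite proof would force E1 and E2 to agree under every assignment.
At a=0, b=0: E1 = 0 but E2 = 1; they differ, so no derivation exists.

NO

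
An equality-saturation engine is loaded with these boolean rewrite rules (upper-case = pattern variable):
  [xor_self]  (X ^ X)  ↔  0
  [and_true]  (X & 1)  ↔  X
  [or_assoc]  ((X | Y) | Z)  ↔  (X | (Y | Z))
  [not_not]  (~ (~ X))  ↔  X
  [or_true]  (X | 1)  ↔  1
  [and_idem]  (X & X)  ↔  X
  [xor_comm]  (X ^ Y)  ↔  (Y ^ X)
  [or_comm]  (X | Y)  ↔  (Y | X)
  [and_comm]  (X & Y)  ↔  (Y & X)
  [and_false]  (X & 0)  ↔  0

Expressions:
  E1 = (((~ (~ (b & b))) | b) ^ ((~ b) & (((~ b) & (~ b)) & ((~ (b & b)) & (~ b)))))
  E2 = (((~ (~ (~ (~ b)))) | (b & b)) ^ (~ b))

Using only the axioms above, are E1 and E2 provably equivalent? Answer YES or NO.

YES

(1) (b & b)  =[and_idem →]=  b    ⊢ (((~ (~ (b & b))) | b) ^ ((~ b) & (((~ b) & (~ b)) & ((~ b) & (~ b)))))
(2) (~ (~ (b & b)))  =[not_not →]=  (b & b)    ⊢ (((b & b) | b) ^ ((~ b) & (((~ b) & (~ b)) & ((~ b) & (~ b)))))
(3) (((~ b) & (~ b)) & ((~ b) & (~ b)))  =[and_idem →]=  ((~ b) & (~ b))    ⊢ (((b & b) | b) ^ ((~ b) & ((~ b) & (~ b))))
(4) ((b & b) | b)  =[or_comm →]=  (b | (b & b))    ⊢ ((b | (b & b)) ^ ((~ b) & ((~ b) & (~ b))))
(5) (b & b)  =[and_idem →]=  b    ⊢ ((b | b) ^ ((~ b) & ((~ b) & (~ b))))
(6) ((~ b) & (~ b))  =[and_idem →]=  (~ b)    ⊢ ((b | b) ^ ((~ b) & (~ b)))
(7) ((~ b) & (~ b))  =[and_idem →]=  (~ b)    ⊢ ((b | b) ^ (~ b))
(8) b  =[and_idem ←]=  (b & b)    ⊢ ((b | (b & b)) ^ (~ b))
(9) b  =[not_not ←]=  (~ (~ b))    ⊢ (((~ (~ b)) | (b & b)) ^ (~ b))
(10) (~ (~ b))  =[not_not ←]=  (~ (~ (~ (~ b))))    ⊢ E2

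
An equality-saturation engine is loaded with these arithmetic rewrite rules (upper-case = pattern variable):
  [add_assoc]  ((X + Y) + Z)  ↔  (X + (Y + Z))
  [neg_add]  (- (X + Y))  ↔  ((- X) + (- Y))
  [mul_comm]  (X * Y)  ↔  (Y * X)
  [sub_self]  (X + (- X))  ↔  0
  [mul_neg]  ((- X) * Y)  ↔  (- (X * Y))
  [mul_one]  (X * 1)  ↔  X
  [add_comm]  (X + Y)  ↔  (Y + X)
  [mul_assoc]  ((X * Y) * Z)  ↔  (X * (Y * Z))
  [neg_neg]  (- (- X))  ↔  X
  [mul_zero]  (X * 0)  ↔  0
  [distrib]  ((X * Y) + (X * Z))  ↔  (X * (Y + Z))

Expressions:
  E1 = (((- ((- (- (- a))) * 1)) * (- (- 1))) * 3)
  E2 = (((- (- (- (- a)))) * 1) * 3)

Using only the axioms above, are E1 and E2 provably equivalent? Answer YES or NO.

step 1: neg_neg (→) rewrites (- (- a)) into a, now (((- ((- a) * 1)) * (- (- 1))) * 3)
step 2: mul_one (→) rewrites ((- a) * 1) into (- a), now (((- (- a)) * (- (- 1))) * 3)
step 3: neg_neg (→) rewrites (- (- 1)) into 1, now (((- (- a)) * 1) * 3)
step 4: neg_neg (←) rewrites (- (- a)) into (- (- (- (- a)))), which is E2

YES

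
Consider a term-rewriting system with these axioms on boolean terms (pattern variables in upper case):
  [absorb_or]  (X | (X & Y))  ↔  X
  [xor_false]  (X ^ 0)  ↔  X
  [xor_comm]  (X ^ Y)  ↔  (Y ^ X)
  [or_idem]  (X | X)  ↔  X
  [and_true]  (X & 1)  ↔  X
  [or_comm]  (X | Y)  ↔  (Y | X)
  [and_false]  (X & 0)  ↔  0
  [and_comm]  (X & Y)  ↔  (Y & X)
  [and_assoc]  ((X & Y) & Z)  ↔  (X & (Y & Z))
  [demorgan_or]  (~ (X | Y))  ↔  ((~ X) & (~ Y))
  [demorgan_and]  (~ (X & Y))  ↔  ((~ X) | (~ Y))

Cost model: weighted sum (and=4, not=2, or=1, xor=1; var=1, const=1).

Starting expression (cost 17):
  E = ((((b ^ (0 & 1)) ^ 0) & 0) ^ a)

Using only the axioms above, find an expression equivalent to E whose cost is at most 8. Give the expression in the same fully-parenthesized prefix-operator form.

step 1: and_true (→) rewrites (0 & 1) into 0, now ((((b ^ 0) ^ 0) & 0) ^ a)
step 2: xor_false (→) rewrites ((b ^ 0) ^ 0) into (b ^ 0), now (((b ^ 0) & 0) ^ a)
step 3: xor_false (→) rewrites (b ^ 0) into b, reaching cost 8 (bound 8)

((b & 0) ^ a)   [cost 8]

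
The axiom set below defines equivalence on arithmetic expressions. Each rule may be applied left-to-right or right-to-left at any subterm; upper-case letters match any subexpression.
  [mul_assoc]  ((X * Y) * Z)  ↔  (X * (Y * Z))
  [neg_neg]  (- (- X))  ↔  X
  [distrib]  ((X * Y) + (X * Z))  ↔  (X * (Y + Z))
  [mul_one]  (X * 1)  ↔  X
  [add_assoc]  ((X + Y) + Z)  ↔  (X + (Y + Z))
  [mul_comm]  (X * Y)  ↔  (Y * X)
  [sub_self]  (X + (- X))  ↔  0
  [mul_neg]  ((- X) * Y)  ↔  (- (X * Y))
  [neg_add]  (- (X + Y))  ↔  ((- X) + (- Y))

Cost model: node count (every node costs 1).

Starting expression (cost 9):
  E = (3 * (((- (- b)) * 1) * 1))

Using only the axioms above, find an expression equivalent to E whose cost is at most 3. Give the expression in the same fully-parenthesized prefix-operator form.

step 1: neg_neg (→) rewrites (- (- b)) into b, now (3 * ((b * 1) * 1))
step 2: mul_comm (→) rewrites (3 * ((b * 1) * 1)) into (((b * 1) * 1) * 3)
step 3: mul_one (→) rewrites (b * 1) into b, now ((b * 1) * 3)
step 4: mul_one (→) rewrites (b * 1) into b, reaching cost 3 (bound 3)

(b * 3)   [cost 3]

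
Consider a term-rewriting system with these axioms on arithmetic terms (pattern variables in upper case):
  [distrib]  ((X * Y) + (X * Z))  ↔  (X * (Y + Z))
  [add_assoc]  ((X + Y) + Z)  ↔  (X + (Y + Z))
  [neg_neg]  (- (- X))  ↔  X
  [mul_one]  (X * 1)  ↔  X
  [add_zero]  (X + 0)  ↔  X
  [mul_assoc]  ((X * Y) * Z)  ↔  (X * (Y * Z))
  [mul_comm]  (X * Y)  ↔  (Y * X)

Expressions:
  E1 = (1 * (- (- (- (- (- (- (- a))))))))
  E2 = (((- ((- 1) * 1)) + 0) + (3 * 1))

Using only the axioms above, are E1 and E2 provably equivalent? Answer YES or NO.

NO

All listed rules preserve value, hence provable equivalence implies equal values everywhere; look for a separating assignment.
a=0 gives E1 ↦ 0, E2 ↦ 4; values differ ⇒ not provably equivalent.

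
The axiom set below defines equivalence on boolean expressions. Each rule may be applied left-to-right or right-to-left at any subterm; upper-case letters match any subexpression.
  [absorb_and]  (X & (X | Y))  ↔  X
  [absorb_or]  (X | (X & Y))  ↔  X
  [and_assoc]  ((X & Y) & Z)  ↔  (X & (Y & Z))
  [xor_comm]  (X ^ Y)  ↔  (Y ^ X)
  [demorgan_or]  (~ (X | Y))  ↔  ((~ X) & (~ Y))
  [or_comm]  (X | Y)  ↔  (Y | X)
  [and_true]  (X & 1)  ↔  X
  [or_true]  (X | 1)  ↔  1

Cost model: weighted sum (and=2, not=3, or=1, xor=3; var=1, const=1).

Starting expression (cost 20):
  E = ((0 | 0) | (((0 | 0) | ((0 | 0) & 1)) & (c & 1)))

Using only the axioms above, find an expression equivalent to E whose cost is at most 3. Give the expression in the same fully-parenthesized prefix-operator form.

(0 | 0)   [cost 3]

step 1: absorb_or (→) rewrites ((0 | 0) | ((0 | 0) & 1)) into (0 | 0), now ((0 | 0) | ((0 | 0) & (c & 1)))
step 2: and_true (→) rewrites (c & 1) into c, now ((0 | 0) | ((0 | 0) & c))
step 3: absorb_or (→) rewrites ((0 | 0) | ((0 | 0) & c)) into (0 | 0), reaching cost 3 (bound 3)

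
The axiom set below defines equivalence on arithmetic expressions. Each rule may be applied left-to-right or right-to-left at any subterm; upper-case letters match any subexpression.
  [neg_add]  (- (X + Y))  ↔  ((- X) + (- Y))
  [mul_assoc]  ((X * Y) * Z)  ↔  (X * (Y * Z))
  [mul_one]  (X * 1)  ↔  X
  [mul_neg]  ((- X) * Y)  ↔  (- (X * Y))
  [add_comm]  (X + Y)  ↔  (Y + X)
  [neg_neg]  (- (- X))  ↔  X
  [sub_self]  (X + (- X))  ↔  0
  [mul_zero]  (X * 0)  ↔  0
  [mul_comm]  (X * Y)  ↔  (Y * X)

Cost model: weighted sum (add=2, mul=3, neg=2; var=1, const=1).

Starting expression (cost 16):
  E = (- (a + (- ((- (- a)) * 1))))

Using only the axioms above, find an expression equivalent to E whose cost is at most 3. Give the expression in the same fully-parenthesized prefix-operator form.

1. [neg_neg →] (- (- a))  →  a;  E = (- (a + (- (a * 1))))
2. [mul_one →] (a * 1)  →  a;  E = (- (a + (- a)))
3. [sub_self →] (a + (- a))  →  0;  cost 3 ≤ 3, done

(- 0)   [cost 3]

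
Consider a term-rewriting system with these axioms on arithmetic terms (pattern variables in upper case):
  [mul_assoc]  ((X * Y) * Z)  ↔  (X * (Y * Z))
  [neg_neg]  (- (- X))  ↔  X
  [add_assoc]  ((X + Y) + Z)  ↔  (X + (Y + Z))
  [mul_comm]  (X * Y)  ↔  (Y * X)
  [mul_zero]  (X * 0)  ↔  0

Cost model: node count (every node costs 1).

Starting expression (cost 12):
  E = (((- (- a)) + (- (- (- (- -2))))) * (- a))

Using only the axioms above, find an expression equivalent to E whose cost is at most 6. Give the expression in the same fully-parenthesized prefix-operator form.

((a + -2) * (- a))   [cost 6]

(1) (- (- -2))  =[neg_neg →]=  -2    ⊢ (((- (- a)) + (- (- -2))) * (- a))
(2) (- (- a))  =[neg_neg →]=  a    ⊢ ((a + (- (- -2))) * (- a))
(3) (- (- -2))  =[neg_neg →]=  -2    ⊢ cost 6, within 6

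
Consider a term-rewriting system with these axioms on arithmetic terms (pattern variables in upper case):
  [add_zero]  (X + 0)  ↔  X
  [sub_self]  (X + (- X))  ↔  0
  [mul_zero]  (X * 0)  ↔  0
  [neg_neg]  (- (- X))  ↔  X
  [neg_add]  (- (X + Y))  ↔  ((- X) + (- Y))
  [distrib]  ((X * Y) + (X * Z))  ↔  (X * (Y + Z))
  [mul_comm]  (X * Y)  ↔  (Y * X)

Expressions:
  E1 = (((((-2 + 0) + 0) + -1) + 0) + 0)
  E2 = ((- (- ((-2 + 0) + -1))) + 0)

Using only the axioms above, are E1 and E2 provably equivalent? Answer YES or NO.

step 1: add_zero (→) rewrites ((((-2 + 0) + 0) + -1) + 0) into (((-2 + 0) + 0) + -1), now ((((-2 + 0) + 0) + -1) + 0)
step 2: add_zero (→) rewrites (-2 + 0) into -2, now (((-2 + 0) + -1) + 0)
step 3: add_zero (→) rewrites (-2 + 0) into -2, now ((-2 + -1) + 0)
step 4: add_zero (→) rewrites ((-2 + -1) + 0) into (-2 + -1)
step 5: add_zero (←) rewrites -2 into (-2 + 0), now ((-2 + 0) + -1)
step 6: neg_neg (←) rewrites ((-2 + 0) + -1) into (- (- ((-2 + 0) + -1)))
step 7: add_zero (←) rewrites (- (- ((-2 + 0) + -1))) into ((- (- ((-2 + 0) + -1))) + 0), which is E2

YES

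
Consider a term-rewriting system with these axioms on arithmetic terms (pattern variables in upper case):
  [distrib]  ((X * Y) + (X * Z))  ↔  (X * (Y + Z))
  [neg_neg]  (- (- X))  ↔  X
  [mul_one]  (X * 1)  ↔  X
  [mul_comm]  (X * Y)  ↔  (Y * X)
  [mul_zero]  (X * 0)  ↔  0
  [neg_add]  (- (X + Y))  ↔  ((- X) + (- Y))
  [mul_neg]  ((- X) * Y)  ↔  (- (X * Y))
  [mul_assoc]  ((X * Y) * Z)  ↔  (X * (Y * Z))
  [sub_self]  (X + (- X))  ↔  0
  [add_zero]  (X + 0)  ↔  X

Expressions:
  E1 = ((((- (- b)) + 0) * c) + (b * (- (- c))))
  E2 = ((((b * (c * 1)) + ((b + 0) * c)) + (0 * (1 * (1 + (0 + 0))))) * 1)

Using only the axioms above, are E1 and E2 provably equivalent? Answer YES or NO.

(1) (- (- c))  =[neg_neg →]=  c    ⊢ ((((- (- b)) + 0) * c) + (b * c))
(2) ((- (- b)) + 0)  =[add_zero →]=  (- (- b))    ⊢ (((- (- b)) * c) + (b * c))
(3) (- (- b))  =[neg_neg →]=  b    ⊢ ((b * c) + (b * c))
(4) ((b * c) + (b * c))  =[add_zero ←]=  (((b * c) + (b * c)) + 0)
(5) c  =[mul_one ←]=  (c * 1)    ⊢ (((b * (c * 1)) + (b * c)) + 0)
(6) 0  =[mul_one ←]=  (0 * 1)    ⊢ (((b * (c * 1)) + (b * c)) + (0 * 1))
(7) 1  =[mul_one ←]=  (1 * 1)    ⊢ (((b * (c * 1)) + (b * c)) + (0 * (1 * 1)))
(8) 1  =[add_zero ←]=  (1 + 0)    ⊢ (((b * (c * 1)) + (b * c)) + (0 * (1 * (1 + 0))))
(9) (((b * (c * 1)) + (b * c)) + (0 * (1 * (1 + 0))))  =[mul_one ←]=  ((((b * (c * 1)) + (b * c)) + (0 * (1 * (1 + 0)))) * 1)
(10) b  =[add_zero ←]=  (b + 0)    ⊢ ((((b * (c * 1)) + ((b + 0) * c)) + (0 * (1 * (1 + 0)))) * 1)
(11) 0  =[add_zero ←]=  (0 + 0)    ⊢ E2

YES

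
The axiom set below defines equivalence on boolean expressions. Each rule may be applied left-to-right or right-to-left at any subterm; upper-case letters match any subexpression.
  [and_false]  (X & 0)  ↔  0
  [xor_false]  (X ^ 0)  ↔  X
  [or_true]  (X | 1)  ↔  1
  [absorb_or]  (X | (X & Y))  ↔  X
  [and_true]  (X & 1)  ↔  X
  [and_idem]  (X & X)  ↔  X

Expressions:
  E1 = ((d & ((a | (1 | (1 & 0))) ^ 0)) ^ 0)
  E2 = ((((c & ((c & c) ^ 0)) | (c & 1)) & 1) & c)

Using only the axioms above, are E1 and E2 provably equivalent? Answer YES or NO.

NO

Every axiom is a valid identity, so a rewrite proof would force E1 and E2 to agree under every assignment.
At a=0, c=0, d=1: E1 = 1 but E2 = 0; they differ, so no derivation exists.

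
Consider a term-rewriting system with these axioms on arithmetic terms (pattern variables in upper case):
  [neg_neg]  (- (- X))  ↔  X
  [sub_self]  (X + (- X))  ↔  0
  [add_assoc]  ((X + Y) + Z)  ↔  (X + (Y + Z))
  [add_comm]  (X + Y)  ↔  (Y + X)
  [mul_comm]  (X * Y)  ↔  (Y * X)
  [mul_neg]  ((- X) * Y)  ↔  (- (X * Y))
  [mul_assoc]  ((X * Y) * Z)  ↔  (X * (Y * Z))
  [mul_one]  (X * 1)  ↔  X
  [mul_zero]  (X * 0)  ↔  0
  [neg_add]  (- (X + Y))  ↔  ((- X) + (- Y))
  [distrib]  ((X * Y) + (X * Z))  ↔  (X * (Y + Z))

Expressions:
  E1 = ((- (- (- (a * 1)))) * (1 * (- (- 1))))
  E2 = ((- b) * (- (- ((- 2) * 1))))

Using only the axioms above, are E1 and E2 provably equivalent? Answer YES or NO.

NO

All listed rules preserve value, hence provable equivalence implies equal values everywhere; look for a separating assignment.
a=0, b=1 gives E1 ↦ 0, E2 ↦ 2; values differ ⇒ not provably equivalent.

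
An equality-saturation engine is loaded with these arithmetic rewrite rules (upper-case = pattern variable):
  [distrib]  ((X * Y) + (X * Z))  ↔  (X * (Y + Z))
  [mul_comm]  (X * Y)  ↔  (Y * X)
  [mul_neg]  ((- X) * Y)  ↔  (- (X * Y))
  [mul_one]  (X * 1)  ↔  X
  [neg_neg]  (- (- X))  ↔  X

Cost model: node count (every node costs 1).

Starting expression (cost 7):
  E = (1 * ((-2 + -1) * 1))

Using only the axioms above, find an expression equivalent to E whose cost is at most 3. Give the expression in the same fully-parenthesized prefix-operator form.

(-2 + -1)   [cost 3]

step 1: mul_comm (→) rewrites (1 * ((-2 + -1) * 1)) into (((-2 + -1) * 1) * 1)
step 2: mul_one (→) rewrites (((-2 + -1) * 1) * 1) into ((-2 + -1) * 1)
step 3: mul_one (→) rewrites ((-2 + -1) * 1) into (-2 + -1), reaching cost 3 (bound 3)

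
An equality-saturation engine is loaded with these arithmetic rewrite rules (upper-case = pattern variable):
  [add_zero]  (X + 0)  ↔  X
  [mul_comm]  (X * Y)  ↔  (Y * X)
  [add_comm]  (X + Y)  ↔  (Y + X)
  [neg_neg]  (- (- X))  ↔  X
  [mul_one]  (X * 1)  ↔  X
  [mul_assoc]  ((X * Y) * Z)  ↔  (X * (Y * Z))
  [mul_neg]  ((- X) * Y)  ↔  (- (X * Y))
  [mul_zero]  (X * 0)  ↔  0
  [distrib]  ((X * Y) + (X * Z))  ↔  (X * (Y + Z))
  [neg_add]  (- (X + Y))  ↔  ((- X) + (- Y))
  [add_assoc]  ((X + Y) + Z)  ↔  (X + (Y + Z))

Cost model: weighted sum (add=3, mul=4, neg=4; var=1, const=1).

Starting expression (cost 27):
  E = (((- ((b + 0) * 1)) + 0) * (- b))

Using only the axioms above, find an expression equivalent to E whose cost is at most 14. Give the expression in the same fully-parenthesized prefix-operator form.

(1) ((- ((b + 0) * 1)) + 0)  =[add_zero →]=  (- ((b + 0) * 1))    ⊢ ((- ((b + 0) * 1)) * (- b))
(2) ((b + 0) * 1)  =[mul_one →]=  (b + 0)    ⊢ ((- (b + 0)) * (- b))
(3) (b + 0)  =[add_zero →]=  b    ⊢ cost 14, within 14

((- b) * (- b))   [cost 14]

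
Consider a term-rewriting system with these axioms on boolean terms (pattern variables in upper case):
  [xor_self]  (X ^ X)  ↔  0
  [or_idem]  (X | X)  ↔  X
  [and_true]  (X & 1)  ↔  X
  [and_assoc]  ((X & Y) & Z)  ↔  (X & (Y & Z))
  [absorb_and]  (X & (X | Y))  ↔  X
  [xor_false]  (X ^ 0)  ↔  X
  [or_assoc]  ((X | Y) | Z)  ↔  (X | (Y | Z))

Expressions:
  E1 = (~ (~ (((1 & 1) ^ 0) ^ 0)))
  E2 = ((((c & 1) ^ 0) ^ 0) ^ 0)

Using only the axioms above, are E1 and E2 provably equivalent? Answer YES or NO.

The axioms are sound identities: if E1 ↔* E2 then E1 and E2 evaluate identically under any assignment.
Under c=0: E1 evaluates to 1, E2 to 0. Distinct ⇒ no rewrite sequence connects them.

NO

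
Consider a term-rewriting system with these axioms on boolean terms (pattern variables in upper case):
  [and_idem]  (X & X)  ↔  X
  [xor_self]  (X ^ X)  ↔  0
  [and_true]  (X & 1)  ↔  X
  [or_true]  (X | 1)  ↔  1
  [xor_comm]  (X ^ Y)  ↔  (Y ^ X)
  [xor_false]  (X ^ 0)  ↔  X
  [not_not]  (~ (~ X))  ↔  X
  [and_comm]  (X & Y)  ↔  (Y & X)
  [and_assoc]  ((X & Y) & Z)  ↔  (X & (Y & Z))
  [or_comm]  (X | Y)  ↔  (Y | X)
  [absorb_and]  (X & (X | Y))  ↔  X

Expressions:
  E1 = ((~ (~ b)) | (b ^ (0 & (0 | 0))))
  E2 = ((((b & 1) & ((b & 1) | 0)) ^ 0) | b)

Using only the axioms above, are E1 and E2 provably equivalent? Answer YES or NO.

(1) (0 & (0 | 0))  =[absorb_and →]=  0    ⊢ ((~ (~ b)) | (b ^ 0))
(2) (b ^ 0)  =[xor_false →]=  b    ⊢ ((~ (~ b)) | b)
(3) (~ (~ b))  =[not_not →]=  b    ⊢ (b | b)
(4) b  =[and_true ←]=  (b & 1)    ⊢ ((b & 1) | b)
(5) (b & 1)  =[xor_false ←]=  ((b & 1) ^ 0)    ⊢ (((b & 1) ^ 0) | b)
(6) (b & 1)  =[absorb_and ←]=  ((b & 1) & ((b & 1) | 0))    ⊢ E2

YES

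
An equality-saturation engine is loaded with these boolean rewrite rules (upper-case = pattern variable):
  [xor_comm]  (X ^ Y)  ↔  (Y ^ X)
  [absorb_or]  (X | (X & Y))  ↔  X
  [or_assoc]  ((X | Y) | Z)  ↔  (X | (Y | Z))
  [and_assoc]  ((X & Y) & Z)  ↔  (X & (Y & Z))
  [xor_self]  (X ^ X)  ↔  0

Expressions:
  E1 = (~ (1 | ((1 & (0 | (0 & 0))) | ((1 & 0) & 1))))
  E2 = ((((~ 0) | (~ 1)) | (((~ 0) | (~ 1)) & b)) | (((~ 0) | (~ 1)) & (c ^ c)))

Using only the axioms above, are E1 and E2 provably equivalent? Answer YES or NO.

Every axiom is a valid identity, so a rewrite proof would force E1 and E2 to agree under every assignment.
At b=0, c=0: E1 = 0 but E2 = 1; they differ, so no derivation exists.

NO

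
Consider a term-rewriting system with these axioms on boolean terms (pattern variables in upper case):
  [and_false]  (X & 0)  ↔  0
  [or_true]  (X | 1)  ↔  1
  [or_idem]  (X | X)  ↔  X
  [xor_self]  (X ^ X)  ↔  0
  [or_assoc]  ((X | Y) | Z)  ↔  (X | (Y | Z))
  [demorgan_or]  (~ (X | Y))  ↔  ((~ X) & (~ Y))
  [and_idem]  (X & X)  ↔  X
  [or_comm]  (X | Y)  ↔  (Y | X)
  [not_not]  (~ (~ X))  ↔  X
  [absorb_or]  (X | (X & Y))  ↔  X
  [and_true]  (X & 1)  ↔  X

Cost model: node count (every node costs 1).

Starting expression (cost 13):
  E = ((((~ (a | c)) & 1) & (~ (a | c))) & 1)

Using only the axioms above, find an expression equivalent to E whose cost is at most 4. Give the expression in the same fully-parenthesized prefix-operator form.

(~ (a | c))   [cost 4]

step 1: and_true (→) rewrites ((~ (a | c)) & 1) into (~ (a | c)), now (((~ (a | c)) & (~ (a | c))) & 1)
step 2: and_true (→) rewrites (((~ (a | c)) & (~ (a | c))) & 1) into ((~ (a | c)) & (~ (a | c)))
step 3: and_idem (→) rewrites ((~ (a | c)) & (~ (a | c))) into (~ (a | c)), reaching cost 4 (bound 4)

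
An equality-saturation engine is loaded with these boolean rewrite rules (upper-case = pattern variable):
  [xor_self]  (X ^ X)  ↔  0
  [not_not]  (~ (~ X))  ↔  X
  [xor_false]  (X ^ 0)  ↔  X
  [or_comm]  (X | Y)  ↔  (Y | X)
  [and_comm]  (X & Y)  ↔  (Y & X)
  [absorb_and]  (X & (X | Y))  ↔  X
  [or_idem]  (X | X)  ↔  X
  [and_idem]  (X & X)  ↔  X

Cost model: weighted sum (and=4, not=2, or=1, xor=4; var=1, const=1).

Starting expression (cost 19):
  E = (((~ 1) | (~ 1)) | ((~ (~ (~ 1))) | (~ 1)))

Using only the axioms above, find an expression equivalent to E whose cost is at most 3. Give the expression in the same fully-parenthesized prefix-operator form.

(1) (~ (~ 1))  =[not_not →]=  1    ⊢ (((~ 1) | (~ 1)) | ((~ 1) | (~ 1)))
(2) (((~ 1) | (~ 1)) | ((~ 1) | (~ 1)))  =[or_idem →]=  ((~ 1) | (~ 1))
(3) ((~ 1) | (~ 1))  =[or_idem →]=  (~ 1)    ⊢ cost 3, within 3

(~ 1)   [cost 3]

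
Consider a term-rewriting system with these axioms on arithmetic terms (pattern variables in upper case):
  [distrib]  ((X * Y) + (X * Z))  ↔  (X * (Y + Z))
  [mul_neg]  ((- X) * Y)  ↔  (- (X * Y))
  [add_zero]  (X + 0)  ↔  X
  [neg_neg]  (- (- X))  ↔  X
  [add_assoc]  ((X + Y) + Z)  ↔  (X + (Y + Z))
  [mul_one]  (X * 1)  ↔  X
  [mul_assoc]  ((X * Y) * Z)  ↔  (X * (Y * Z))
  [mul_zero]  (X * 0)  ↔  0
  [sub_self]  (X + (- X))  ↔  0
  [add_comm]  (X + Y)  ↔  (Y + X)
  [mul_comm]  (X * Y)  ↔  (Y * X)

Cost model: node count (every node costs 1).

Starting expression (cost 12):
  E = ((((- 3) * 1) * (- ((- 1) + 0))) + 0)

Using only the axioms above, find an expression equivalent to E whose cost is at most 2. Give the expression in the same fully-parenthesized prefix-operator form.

1. [add_zero →] ((((- 3) * 1) * (- ((- 1) + 0))) + 0)  →  (((- 3) * 1) * (- ((- 1) + 0)))
2. [add_zero →] ((- 1) + 0)  →  (- 1);  E = (((- 3) * 1) * (- (- 1)))
3. [neg_neg →] (- (- 1))  →  1;  E = (((- 3) * 1) * 1)
4. [mul_one →] ((- 3) * 1)  →  (- 3);  E = ((- 3) * 1)
5. [mul_one →] ((- 3) * 1)  →  (- 3);  cost 2 ≤ 2, done

(- 3)   [cost 2]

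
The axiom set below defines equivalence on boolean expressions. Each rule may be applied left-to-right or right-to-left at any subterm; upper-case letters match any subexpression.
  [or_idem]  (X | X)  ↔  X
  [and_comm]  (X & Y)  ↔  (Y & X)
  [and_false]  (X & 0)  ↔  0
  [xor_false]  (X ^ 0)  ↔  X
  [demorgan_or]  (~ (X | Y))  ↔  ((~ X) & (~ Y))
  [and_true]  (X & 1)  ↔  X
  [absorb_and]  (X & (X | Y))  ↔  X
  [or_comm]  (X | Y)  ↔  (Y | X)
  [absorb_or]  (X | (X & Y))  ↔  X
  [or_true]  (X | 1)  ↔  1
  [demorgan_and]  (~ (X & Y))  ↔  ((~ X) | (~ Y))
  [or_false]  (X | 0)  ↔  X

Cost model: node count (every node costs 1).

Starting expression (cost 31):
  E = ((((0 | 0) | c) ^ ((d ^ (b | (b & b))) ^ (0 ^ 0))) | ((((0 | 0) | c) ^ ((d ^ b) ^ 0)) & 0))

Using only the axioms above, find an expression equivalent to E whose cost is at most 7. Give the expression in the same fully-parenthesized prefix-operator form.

((0 | c) ^ (d ^ b))   [cost 7]

(1) (b | (b & b))  =[absorb_or →]=  b    ⊢ ((((0 | 0) | c) ^ ((d ^ b) ^ (0 ^ 0))) | ((((0 | 0) | c) ^ ((d ^ b) ^ 0)) & 0))
(2) (0 ^ 0)  =[xor_false →]=  0    ⊢ ((((0 | 0) | c) ^ ((d ^ b) ^ 0)) | ((((0 | 0) | c) ^ ((d ^ b) ^ 0)) & 0))
(3) ((((0 | 0) | c) ^ ((d ^ b) ^ 0)) | ((((0 | 0) | c) ^ ((d ^ b) ^ 0)) & 0))  =[absorb_or →]=  (((0 | 0) | c) ^ ((d ^ b) ^ 0))
(4) ((d ^ b) ^ 0)  =[xor_false →]=  (d ^ b)    ⊢ (((0 | 0) | c) ^ (d ^ b))
(5) (0 | 0)  =[or_false →]=  0    ⊢ cost 7, within 7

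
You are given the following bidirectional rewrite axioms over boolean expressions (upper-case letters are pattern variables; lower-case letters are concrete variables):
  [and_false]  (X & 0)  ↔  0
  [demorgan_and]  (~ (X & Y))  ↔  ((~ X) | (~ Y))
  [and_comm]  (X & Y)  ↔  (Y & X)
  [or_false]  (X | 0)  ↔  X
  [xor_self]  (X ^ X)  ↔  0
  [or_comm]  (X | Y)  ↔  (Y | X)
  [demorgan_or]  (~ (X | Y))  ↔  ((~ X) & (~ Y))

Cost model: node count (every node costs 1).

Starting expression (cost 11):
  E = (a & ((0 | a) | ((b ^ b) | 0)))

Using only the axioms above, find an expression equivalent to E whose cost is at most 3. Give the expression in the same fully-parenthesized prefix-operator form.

step 1: xor_self (→) rewrites (b ^ b) into 0, now (a & ((0 | a) | (0 | 0)))
step 2: or_false (→) rewrites (0 | 0) into 0, now (a & ((0 | a) | 0))
step 3: or_false (→) rewrites ((0 | a) | 0) into (0 | a), now (a & (0 | a))
step 4: or_comm (→) rewrites (0 | a) into (a | 0), now (a & (a | 0))
step 5: or_false (→) rewrites (a | 0) into a, reaching cost 3 (bound 3)

(a & a)   [cost 3]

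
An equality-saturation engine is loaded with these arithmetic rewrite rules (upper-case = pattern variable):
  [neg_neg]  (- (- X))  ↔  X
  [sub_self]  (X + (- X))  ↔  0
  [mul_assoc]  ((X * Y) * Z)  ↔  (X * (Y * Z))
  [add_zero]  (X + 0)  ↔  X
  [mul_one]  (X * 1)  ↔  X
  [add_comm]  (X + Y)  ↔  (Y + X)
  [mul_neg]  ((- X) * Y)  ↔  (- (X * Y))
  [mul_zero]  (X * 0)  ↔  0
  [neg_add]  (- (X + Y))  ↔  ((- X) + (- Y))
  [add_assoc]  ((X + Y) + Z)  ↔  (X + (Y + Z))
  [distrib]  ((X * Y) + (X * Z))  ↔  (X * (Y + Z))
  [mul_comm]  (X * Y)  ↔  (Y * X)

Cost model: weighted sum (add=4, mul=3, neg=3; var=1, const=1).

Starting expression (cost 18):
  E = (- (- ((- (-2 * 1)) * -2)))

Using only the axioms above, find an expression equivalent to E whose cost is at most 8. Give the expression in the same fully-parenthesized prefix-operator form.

1. [neg_neg →] (- (- ((- (-2 * 1)) * -2)))  →  ((- (-2 * 1)) * -2)
2. [mul_one →] (-2 * 1)  →  -2;  cost 8 ≤ 8, done

((- -2) * -2)   [cost 8]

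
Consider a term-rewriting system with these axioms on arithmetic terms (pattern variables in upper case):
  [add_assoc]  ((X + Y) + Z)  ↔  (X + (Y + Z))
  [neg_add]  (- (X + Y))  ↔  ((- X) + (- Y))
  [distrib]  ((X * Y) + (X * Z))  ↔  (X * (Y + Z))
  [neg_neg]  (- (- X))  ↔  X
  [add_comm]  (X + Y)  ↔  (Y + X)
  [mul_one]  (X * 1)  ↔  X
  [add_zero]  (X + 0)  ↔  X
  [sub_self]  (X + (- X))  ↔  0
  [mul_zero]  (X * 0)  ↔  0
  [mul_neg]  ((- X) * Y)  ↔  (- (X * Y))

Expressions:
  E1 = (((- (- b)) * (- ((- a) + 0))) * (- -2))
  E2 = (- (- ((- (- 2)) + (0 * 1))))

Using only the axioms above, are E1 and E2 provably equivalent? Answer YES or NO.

NO

Every axiom is a valid identity, so a rewrite proof would force E1 and E2 to agree under every assignment.
At a=0, b=0: E1 = 0 but E2 = 2; they differ, so no derivation exists.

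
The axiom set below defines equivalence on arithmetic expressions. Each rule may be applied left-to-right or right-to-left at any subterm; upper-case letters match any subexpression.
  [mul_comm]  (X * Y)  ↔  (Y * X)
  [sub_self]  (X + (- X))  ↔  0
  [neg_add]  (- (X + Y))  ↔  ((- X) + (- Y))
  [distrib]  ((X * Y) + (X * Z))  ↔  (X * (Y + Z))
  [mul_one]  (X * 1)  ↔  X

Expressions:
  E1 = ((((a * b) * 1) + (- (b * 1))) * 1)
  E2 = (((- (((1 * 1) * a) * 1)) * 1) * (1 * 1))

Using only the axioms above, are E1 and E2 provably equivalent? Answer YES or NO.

All listed rules preserve value, hence provable equivalence implies equal values everywhere; look for a separating assignment.
a=0, b=1 gives E1 ↦ -1, E2 ↦ 0; values differ ⇒ not provably equivalent.

NO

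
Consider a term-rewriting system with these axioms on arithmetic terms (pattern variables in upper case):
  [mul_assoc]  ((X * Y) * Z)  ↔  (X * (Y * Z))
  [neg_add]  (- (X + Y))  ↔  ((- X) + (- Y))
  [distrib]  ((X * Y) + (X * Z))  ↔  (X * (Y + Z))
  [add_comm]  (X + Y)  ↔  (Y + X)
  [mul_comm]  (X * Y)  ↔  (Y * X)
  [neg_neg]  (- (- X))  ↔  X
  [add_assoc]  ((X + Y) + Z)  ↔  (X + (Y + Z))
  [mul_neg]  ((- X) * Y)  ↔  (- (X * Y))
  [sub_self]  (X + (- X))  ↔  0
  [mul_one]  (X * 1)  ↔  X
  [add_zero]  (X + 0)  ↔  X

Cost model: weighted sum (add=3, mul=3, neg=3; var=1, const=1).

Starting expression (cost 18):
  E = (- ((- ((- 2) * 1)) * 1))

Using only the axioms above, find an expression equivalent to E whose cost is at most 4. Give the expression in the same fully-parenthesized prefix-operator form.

(1) ((- 2) * 1)  =[mul_one →]=  (- 2)    ⊢ (- ((- (- 2)) * 1))
(2) ((- (- 2)) * 1)  =[mul_one →]=  (- (- 2))    ⊢ (- (- (- 2)))
(3) (- (- (- 2)))  =[neg_neg →]=  (- 2)    ⊢ cost 4, within 4

(- 2)   [cost 4]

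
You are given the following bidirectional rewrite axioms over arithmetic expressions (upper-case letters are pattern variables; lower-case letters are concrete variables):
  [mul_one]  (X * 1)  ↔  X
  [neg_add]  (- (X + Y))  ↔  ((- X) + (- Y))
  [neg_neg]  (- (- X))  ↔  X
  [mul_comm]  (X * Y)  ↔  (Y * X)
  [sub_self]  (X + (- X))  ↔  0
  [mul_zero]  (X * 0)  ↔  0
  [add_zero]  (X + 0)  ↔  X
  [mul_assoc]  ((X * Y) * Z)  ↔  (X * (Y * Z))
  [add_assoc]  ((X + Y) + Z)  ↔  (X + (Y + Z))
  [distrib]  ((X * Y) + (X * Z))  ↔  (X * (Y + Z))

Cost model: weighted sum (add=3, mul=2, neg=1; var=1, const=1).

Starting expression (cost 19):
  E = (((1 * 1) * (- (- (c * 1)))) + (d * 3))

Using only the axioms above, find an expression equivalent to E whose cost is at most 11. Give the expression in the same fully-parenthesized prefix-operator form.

((1 * c) + (d * 3))   [cost 11]

1. [mul_one →] (c * 1)  →  c;  E = (((1 * 1) * (- (- c))) + (d * 3))
2. [neg_neg →] (- (- c))  →  c;  E = (((1 * 1) * c) + (d * 3))
3. [mul_one →] (1 * 1)  →  1;  cost 11 ≤ 11, done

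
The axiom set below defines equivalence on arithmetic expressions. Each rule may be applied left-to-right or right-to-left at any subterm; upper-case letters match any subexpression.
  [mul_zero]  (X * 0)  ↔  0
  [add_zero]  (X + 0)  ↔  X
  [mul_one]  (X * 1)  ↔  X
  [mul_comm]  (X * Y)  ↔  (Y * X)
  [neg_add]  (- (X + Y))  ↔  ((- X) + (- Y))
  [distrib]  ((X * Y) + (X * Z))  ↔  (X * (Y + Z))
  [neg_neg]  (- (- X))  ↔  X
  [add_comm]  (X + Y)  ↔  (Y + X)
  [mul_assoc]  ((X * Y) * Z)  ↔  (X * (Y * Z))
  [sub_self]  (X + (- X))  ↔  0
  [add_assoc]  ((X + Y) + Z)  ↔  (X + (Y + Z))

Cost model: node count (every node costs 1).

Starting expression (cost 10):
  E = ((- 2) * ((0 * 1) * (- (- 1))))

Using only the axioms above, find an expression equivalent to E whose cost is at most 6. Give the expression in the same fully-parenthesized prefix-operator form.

step 1: neg_neg (→) rewrites (- (- 1)) into 1, now ((- 2) * ((0 * 1) * 1))
step 2: mul_comm (→) rewrites ((0 * 1) * 1) into (1 * (0 * 1)), now ((- 2) * (1 * (0 * 1)))
step 3: mul_one (→) rewrites (0 * 1) into 0, reaching cost 6 (bound 6)

((- 2) * (1 * 0))   [cost 6]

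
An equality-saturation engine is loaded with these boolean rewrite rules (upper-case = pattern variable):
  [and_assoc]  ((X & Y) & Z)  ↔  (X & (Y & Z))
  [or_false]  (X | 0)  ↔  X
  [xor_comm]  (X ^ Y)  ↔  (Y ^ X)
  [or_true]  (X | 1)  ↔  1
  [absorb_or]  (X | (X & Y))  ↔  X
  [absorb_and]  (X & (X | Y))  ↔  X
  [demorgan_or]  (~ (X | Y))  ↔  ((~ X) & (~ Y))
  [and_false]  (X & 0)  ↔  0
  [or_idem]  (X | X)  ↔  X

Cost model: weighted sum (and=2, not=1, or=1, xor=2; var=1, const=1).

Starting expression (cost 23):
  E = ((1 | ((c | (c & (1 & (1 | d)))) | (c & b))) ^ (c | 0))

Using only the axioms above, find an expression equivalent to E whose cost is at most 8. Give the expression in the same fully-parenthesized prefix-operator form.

((1 | c) ^ (c | 0))   [cost 8]

step 1: absorb_and (→) rewrites (1 & (1 | d)) into 1, now ((1 | ((c | (c & 1)) | (c & b))) ^ (c | 0))
step 2: absorb_or (→) rewrites (c | (c & 1)) into c, now ((1 | (c | (c & b))) ^ (c | 0))
step 3: absorb_or (→) rewrites (c | (c & b)) into c, reaching cost 8 (bound 8)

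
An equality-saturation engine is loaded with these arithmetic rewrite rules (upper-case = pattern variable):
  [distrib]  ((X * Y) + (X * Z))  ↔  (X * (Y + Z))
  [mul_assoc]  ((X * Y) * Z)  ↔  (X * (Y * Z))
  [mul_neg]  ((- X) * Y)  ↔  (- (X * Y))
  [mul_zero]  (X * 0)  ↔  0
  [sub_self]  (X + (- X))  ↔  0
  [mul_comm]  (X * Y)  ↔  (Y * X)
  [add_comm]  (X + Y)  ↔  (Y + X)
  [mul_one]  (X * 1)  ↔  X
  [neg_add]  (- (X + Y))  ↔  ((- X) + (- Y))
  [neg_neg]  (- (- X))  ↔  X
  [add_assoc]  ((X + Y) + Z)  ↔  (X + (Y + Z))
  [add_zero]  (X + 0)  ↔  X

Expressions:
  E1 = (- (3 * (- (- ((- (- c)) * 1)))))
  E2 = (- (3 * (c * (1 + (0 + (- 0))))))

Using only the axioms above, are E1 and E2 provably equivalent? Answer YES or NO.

(1) (- (- ((- (- c)) * 1)))  =[neg_neg →]=  ((- (- c)) * 1)    ⊢ (- (3 * ((- (- c)) * 1)))
(2) (- (- c))  =[neg_neg →]=  c    ⊢ (- (3 * (c * 1)))
(3) 1  =[add_zero ←]=  (1 + 0)    ⊢ (- (3 * (c * (1 + 0))))
(4) 0  =[sub_self ←]=  (0 + (- 0))    ⊢ E2

YES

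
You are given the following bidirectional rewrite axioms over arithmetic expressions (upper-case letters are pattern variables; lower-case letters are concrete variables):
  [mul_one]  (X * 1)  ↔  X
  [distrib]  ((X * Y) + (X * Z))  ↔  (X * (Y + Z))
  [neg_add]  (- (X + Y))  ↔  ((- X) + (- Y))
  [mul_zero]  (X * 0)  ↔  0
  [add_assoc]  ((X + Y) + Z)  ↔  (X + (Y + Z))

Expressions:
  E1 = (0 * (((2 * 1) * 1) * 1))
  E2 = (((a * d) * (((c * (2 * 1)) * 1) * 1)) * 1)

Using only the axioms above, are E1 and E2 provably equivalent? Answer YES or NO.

NO

Every axiom is a valid identity, so a rewrite proof would force E1 and E2 to agree under every assignment.
At a=1, c=1, d=1: E1 = 0 but E2 = 2; they differ, so no derivation exists.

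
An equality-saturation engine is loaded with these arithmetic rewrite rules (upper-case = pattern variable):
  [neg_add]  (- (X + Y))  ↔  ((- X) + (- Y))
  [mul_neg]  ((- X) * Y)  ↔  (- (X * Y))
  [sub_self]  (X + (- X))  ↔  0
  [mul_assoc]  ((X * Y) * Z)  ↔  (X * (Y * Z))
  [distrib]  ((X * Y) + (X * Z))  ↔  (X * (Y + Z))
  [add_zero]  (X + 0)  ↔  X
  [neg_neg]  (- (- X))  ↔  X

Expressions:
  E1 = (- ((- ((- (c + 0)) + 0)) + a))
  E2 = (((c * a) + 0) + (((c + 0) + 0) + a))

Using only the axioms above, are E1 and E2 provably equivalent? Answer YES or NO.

NO

Every axiom is a valid identity, so a rewrite proof would force E1 and E2 to agree under every assignment.
At a=0, c=1: E1 = -1 but E2 = 1; they differ, so no derivation exists.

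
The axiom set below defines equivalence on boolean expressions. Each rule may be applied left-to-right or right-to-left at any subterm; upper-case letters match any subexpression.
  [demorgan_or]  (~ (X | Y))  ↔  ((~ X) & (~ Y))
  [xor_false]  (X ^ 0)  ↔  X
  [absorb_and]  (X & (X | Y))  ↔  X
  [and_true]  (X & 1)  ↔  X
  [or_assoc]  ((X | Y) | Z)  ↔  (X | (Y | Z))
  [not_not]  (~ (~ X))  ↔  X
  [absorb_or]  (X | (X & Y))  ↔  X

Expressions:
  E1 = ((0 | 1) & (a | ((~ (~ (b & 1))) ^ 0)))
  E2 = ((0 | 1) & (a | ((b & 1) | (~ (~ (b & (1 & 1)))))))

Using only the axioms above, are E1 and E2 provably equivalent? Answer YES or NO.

step 1: xor_false (→) rewrites ((~ (~ (b & 1))) ^ 0) into (~ (~ (b & 1))), now ((0 | 1) & (a | (~ (~ (b & 1)))))
step 2: and_true (→) rewrites (b & 1) into b, now ((0 | 1) & (a | (~ (~ b))))
step 3: not_not (→) rewrites (~ (~ b)) into b, now ((0 | 1) & (a | b))
step 4: absorb_or (←) rewrites b into (b | (b & 1)), now ((0 | 1) & (a | (b | (b & 1))))
step 5: and_true (←) rewrites 1 into (1 & 1), now ((0 | 1) & (a | (b | (b & (1 & 1)))))
step 6: and_true (←) rewrites b into (b & 1), now ((0 | 1) & (a | ((b & 1) | (b & (1 & 1)))))
step 7: not_not (←) rewrites (b & (1 & 1)) into (~ (~ (b & (1 & 1)))), which is E2

YES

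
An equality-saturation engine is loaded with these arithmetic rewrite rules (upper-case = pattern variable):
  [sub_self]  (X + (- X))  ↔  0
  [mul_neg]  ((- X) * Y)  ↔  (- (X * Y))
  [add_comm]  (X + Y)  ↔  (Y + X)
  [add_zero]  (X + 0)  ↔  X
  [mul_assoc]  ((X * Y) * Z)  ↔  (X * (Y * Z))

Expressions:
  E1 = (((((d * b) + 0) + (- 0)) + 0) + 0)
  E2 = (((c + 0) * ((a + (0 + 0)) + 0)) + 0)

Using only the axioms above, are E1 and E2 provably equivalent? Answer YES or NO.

NO

All listed rules preserve value, hence provable equivalence implies equal values everywhere; look for a separating assignment.
a=0, b=1, c=0, d=1 gives E1 ↦ 1, E2 ↦ 0; values differ ⇒ not provably equivalent.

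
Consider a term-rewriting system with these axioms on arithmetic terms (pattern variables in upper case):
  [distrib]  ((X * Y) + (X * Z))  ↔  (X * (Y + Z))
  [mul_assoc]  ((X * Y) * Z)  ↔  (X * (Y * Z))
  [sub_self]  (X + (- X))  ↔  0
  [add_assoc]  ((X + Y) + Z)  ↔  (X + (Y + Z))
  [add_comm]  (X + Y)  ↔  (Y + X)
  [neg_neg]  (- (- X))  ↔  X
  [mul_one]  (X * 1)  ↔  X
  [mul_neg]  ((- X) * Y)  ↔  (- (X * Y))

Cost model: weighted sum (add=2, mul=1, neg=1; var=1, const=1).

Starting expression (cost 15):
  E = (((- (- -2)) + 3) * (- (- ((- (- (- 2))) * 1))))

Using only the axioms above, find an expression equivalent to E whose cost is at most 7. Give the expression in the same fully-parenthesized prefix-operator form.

((-2 + 3) * (- 2))   [cost 7]

1. [neg_neg →] (- (- ((- (- (- 2))) * 1)))  →  ((- (- (- 2))) * 1);  E = (((- (- -2)) + 3) * ((- (- (- 2))) * 1))
2. [neg_neg →] (- (- -2))  →  -2;  E = ((-2 + 3) * ((- (- (- 2))) * 1))
3. [neg_neg →] (- (- (- 2)))  →  (- 2);  E = ((-2 + 3) * ((- 2) * 1))
4. [mul_one →] ((- 2) * 1)  →  (- 2);  cost 7 ≤ 7, done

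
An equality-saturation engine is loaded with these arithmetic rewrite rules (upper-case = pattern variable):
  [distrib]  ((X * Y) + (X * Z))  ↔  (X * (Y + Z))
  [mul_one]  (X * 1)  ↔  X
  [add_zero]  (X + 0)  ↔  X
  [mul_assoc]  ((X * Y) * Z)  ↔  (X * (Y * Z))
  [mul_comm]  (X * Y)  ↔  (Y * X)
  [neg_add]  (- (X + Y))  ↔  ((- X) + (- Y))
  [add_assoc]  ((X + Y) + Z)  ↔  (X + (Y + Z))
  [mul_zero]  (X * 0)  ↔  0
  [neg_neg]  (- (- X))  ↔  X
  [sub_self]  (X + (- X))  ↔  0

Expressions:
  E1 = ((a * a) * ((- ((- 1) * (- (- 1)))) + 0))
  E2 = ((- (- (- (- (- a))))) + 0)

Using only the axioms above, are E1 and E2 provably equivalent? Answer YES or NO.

Every axiom is a valid identity, so a rewrite proof would force E1 and E2 to agree under every assignment.
At a=1: E1 = 1 but E2 = -1; they differ, so no derivation exists.

NO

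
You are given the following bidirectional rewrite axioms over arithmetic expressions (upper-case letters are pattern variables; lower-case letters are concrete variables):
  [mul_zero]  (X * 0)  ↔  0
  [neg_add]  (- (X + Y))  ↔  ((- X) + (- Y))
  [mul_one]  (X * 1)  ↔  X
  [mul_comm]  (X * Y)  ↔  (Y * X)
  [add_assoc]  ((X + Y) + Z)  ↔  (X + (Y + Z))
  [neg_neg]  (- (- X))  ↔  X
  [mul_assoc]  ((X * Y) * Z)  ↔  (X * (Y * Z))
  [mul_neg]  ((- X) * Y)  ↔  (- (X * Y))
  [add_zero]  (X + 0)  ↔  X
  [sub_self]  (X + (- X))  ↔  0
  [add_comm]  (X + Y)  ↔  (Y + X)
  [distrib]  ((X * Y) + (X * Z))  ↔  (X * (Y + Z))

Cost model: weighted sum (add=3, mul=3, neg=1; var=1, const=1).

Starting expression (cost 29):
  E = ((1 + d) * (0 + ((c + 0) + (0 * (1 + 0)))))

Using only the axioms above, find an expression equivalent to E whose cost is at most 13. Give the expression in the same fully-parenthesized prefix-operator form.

((0 + c) * (1 + d))   [cost 13]

1. [add_zero →] (1 + 0)  →  1;  E = ((1 + d) * (0 + ((c + 0) + (0 * 1))))
2. [add_zero →] (c + 0)  →  c;  E = ((1 + d) * (0 + (c + (0 * 1))))
3. [mul_one →] (0 * 1)  →  0;  E = ((1 + d) * (0 + (c + 0)))
4. [mul_comm →] ((1 + d) * (0 + (c + 0)))  →  ((0 + (c + 0)) * (1 + d))
5. [add_zero →] (c + 0)  →  c;  cost 13 ≤ 13, done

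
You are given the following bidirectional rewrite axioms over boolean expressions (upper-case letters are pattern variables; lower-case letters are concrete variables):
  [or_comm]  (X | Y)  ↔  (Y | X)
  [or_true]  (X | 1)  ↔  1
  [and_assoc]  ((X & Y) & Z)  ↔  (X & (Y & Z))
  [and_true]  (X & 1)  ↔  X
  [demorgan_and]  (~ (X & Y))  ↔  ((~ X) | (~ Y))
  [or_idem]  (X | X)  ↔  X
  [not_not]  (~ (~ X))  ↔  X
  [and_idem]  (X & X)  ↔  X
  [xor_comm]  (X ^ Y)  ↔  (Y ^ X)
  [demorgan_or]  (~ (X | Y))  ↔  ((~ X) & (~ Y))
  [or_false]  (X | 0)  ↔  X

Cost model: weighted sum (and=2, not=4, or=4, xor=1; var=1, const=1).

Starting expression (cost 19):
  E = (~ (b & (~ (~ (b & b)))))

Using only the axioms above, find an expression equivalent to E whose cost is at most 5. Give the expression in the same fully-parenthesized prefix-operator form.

(~ b)   [cost 5]

(1) (~ (~ (b & b)))  =[not_not →]=  (b & b)    ⊢ (~ (b & (b & b)))
(2) (b & b)  =[and_idem →]=  b    ⊢ (~ (b & b))
(3) (b & b)  =[and_idem →]=  b    ⊢ cost 5, within 5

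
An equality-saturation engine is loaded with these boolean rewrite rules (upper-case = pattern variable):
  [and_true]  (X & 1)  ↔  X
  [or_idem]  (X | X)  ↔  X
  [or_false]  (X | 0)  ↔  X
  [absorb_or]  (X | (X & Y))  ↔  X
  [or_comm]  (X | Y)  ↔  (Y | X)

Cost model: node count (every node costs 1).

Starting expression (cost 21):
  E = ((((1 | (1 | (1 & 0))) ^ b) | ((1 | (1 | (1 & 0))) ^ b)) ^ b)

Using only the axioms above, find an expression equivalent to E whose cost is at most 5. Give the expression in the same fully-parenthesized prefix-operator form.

((1 ^ b) ^ b)   [cost 5]

step 1: or_idem (→) rewrites (((1 | (1 | (1 & 0))) ^ b) | ((1 | (1 | (1 & 0))) ^ b)) into ((1 | (1 | (1 & 0))) ^ b), now (((1 | (1 | (1 & 0))) ^ b) ^ b)
step 2: absorb_or (→) rewrites (1 | (1 & 0)) into 1, now (((1 | 1) ^ b) ^ b)
step 3: or_idem (→) rewrites (1 | 1) into 1, reaching cost 5 (bound 5)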